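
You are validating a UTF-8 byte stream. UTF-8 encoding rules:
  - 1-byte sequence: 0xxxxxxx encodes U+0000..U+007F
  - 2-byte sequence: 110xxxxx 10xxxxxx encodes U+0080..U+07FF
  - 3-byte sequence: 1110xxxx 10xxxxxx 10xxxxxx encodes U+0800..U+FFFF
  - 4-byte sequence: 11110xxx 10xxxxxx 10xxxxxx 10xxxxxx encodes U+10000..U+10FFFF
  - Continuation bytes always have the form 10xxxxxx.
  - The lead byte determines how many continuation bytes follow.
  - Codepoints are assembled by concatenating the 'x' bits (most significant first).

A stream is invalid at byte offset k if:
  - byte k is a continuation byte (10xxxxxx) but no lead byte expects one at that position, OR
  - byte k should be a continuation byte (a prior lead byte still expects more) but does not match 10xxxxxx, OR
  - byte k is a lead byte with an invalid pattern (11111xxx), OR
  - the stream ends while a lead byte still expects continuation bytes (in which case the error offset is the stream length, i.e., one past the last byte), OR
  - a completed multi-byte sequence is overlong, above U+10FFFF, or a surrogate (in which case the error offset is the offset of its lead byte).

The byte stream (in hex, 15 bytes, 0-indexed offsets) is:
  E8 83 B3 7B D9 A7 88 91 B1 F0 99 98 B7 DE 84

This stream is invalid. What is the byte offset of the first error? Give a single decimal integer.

Byte[0]=E8: 3-byte lead, need 2 cont bytes. acc=0x8
Byte[1]=83: continuation. acc=(acc<<6)|0x03=0x203
Byte[2]=B3: continuation. acc=(acc<<6)|0x33=0x80F3
Completed: cp=U+80F3 (starts at byte 0)
Byte[3]=7B: 1-byte ASCII. cp=U+007B
Byte[4]=D9: 2-byte lead, need 1 cont bytes. acc=0x19
Byte[5]=A7: continuation. acc=(acc<<6)|0x27=0x667
Completed: cp=U+0667 (starts at byte 4)
Byte[6]=88: INVALID lead byte (not 0xxx/110x/1110/11110)

Answer: 6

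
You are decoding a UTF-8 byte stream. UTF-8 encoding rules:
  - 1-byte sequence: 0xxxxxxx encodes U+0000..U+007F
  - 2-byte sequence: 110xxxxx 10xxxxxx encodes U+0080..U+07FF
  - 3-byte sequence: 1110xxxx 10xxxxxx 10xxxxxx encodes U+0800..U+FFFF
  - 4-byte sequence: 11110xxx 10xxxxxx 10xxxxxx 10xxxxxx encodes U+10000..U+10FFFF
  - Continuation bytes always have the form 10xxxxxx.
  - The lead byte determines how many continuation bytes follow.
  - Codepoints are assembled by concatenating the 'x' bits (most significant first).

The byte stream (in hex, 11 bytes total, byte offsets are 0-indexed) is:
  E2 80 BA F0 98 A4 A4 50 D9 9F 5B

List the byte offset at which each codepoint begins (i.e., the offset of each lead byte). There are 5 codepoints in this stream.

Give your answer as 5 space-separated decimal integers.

Answer: 0 3 7 8 10

Derivation:
Byte[0]=E2: 3-byte lead, need 2 cont bytes. acc=0x2
Byte[1]=80: continuation. acc=(acc<<6)|0x00=0x80
Byte[2]=BA: continuation. acc=(acc<<6)|0x3A=0x203A
Completed: cp=U+203A (starts at byte 0)
Byte[3]=F0: 4-byte lead, need 3 cont bytes. acc=0x0
Byte[4]=98: continuation. acc=(acc<<6)|0x18=0x18
Byte[5]=A4: continuation. acc=(acc<<6)|0x24=0x624
Byte[6]=A4: continuation. acc=(acc<<6)|0x24=0x18924
Completed: cp=U+18924 (starts at byte 3)
Byte[7]=50: 1-byte ASCII. cp=U+0050
Byte[8]=D9: 2-byte lead, need 1 cont bytes. acc=0x19
Byte[9]=9F: continuation. acc=(acc<<6)|0x1F=0x65F
Completed: cp=U+065F (starts at byte 8)
Byte[10]=5B: 1-byte ASCII. cp=U+005B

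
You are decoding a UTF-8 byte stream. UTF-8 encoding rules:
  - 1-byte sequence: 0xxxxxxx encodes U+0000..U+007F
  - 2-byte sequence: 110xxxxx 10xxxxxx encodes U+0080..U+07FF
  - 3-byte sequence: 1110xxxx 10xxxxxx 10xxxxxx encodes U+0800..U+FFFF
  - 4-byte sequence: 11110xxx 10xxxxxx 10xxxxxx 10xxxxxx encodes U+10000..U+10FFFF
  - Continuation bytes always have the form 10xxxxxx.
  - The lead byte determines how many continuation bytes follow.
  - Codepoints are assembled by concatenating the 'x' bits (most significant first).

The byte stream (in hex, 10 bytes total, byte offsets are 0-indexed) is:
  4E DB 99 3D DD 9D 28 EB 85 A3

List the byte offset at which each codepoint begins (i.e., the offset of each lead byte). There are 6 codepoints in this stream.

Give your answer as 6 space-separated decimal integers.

Answer: 0 1 3 4 6 7

Derivation:
Byte[0]=4E: 1-byte ASCII. cp=U+004E
Byte[1]=DB: 2-byte lead, need 1 cont bytes. acc=0x1B
Byte[2]=99: continuation. acc=(acc<<6)|0x19=0x6D9
Completed: cp=U+06D9 (starts at byte 1)
Byte[3]=3D: 1-byte ASCII. cp=U+003D
Byte[4]=DD: 2-byte lead, need 1 cont bytes. acc=0x1D
Byte[5]=9D: continuation. acc=(acc<<6)|0x1D=0x75D
Completed: cp=U+075D (starts at byte 4)
Byte[6]=28: 1-byte ASCII. cp=U+0028
Byte[7]=EB: 3-byte lead, need 2 cont bytes. acc=0xB
Byte[8]=85: continuation. acc=(acc<<6)|0x05=0x2C5
Byte[9]=A3: continuation. acc=(acc<<6)|0x23=0xB163
Completed: cp=U+B163 (starts at byte 7)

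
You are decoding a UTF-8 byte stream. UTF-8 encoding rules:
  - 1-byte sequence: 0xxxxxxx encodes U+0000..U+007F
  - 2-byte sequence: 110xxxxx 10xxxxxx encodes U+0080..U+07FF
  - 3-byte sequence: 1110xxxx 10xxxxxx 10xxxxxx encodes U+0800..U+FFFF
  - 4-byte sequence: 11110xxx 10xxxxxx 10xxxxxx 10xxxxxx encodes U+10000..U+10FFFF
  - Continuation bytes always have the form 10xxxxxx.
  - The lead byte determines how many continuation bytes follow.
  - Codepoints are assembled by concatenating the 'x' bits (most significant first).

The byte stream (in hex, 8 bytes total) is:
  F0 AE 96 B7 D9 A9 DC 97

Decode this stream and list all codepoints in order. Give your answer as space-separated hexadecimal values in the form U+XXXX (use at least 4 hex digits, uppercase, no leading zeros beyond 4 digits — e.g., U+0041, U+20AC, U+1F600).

Byte[0]=F0: 4-byte lead, need 3 cont bytes. acc=0x0
Byte[1]=AE: continuation. acc=(acc<<6)|0x2E=0x2E
Byte[2]=96: continuation. acc=(acc<<6)|0x16=0xB96
Byte[3]=B7: continuation. acc=(acc<<6)|0x37=0x2E5B7
Completed: cp=U+2E5B7 (starts at byte 0)
Byte[4]=D9: 2-byte lead, need 1 cont bytes. acc=0x19
Byte[5]=A9: continuation. acc=(acc<<6)|0x29=0x669
Completed: cp=U+0669 (starts at byte 4)
Byte[6]=DC: 2-byte lead, need 1 cont bytes. acc=0x1C
Byte[7]=97: continuation. acc=(acc<<6)|0x17=0x717
Completed: cp=U+0717 (starts at byte 6)

Answer: U+2E5B7 U+0669 U+0717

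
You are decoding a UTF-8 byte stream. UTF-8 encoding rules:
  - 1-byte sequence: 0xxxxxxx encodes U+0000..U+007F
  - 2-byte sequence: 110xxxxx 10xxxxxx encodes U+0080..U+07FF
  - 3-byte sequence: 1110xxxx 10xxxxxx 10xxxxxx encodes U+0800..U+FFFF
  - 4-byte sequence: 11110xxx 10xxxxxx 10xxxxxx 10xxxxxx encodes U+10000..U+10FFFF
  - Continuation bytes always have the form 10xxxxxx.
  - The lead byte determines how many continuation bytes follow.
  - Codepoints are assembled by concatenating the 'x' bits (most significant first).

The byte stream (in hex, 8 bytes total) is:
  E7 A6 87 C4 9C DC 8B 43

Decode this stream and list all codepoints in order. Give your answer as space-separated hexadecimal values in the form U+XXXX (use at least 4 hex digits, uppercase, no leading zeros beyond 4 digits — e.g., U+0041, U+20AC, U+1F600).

Answer: U+7987 U+011C U+070B U+0043

Derivation:
Byte[0]=E7: 3-byte lead, need 2 cont bytes. acc=0x7
Byte[1]=A6: continuation. acc=(acc<<6)|0x26=0x1E6
Byte[2]=87: continuation. acc=(acc<<6)|0x07=0x7987
Completed: cp=U+7987 (starts at byte 0)
Byte[3]=C4: 2-byte lead, need 1 cont bytes. acc=0x4
Byte[4]=9C: continuation. acc=(acc<<6)|0x1C=0x11C
Completed: cp=U+011C (starts at byte 3)
Byte[5]=DC: 2-byte lead, need 1 cont bytes. acc=0x1C
Byte[6]=8B: continuation. acc=(acc<<6)|0x0B=0x70B
Completed: cp=U+070B (starts at byte 5)
Byte[7]=43: 1-byte ASCII. cp=U+0043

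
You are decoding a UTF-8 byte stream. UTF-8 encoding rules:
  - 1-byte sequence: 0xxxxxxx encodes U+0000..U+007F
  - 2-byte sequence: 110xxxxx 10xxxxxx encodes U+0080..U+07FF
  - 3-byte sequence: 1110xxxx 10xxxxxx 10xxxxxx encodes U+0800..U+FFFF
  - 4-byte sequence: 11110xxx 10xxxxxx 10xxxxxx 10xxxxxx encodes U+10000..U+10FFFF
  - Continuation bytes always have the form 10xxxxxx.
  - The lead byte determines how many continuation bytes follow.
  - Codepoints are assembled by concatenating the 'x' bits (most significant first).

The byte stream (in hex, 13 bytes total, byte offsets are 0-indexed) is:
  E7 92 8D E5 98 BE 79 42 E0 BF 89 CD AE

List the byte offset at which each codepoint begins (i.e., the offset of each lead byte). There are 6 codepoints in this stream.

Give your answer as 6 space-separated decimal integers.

Answer: 0 3 6 7 8 11

Derivation:
Byte[0]=E7: 3-byte lead, need 2 cont bytes. acc=0x7
Byte[1]=92: continuation. acc=(acc<<6)|0x12=0x1D2
Byte[2]=8D: continuation. acc=(acc<<6)|0x0D=0x748D
Completed: cp=U+748D (starts at byte 0)
Byte[3]=E5: 3-byte lead, need 2 cont bytes. acc=0x5
Byte[4]=98: continuation. acc=(acc<<6)|0x18=0x158
Byte[5]=BE: continuation. acc=(acc<<6)|0x3E=0x563E
Completed: cp=U+563E (starts at byte 3)
Byte[6]=79: 1-byte ASCII. cp=U+0079
Byte[7]=42: 1-byte ASCII. cp=U+0042
Byte[8]=E0: 3-byte lead, need 2 cont bytes. acc=0x0
Byte[9]=BF: continuation. acc=(acc<<6)|0x3F=0x3F
Byte[10]=89: continuation. acc=(acc<<6)|0x09=0xFC9
Completed: cp=U+0FC9 (starts at byte 8)
Byte[11]=CD: 2-byte lead, need 1 cont bytes. acc=0xD
Byte[12]=AE: continuation. acc=(acc<<6)|0x2E=0x36E
Completed: cp=U+036E (starts at byte 11)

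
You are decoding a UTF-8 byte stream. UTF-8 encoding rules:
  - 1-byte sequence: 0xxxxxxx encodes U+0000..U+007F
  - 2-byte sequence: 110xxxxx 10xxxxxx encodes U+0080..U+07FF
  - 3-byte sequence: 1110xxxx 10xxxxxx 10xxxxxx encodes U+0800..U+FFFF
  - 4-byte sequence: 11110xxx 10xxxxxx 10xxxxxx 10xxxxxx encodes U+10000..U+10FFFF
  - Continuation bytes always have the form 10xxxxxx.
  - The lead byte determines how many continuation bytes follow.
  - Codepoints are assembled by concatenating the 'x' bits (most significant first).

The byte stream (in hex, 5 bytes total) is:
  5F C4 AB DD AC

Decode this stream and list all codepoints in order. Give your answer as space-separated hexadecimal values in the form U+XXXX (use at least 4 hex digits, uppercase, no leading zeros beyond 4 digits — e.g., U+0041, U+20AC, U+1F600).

Byte[0]=5F: 1-byte ASCII. cp=U+005F
Byte[1]=C4: 2-byte lead, need 1 cont bytes. acc=0x4
Byte[2]=AB: continuation. acc=(acc<<6)|0x2B=0x12B
Completed: cp=U+012B (starts at byte 1)
Byte[3]=DD: 2-byte lead, need 1 cont bytes. acc=0x1D
Byte[4]=AC: continuation. acc=(acc<<6)|0x2C=0x76C
Completed: cp=U+076C (starts at byte 3)

Answer: U+005F U+012B U+076C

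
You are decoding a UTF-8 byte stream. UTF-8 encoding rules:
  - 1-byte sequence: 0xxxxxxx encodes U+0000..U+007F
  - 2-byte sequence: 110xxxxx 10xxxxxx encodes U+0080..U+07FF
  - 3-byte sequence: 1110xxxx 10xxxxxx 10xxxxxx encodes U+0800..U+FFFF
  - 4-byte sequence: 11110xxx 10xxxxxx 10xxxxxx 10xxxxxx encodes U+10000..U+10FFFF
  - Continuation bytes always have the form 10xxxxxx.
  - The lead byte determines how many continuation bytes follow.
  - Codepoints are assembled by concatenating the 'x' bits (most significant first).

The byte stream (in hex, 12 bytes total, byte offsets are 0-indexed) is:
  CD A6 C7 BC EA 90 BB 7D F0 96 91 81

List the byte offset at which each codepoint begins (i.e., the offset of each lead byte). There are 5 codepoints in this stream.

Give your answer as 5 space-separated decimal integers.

Answer: 0 2 4 7 8

Derivation:
Byte[0]=CD: 2-byte lead, need 1 cont bytes. acc=0xD
Byte[1]=A6: continuation. acc=(acc<<6)|0x26=0x366
Completed: cp=U+0366 (starts at byte 0)
Byte[2]=C7: 2-byte lead, need 1 cont bytes. acc=0x7
Byte[3]=BC: continuation. acc=(acc<<6)|0x3C=0x1FC
Completed: cp=U+01FC (starts at byte 2)
Byte[4]=EA: 3-byte lead, need 2 cont bytes. acc=0xA
Byte[5]=90: continuation. acc=(acc<<6)|0x10=0x290
Byte[6]=BB: continuation. acc=(acc<<6)|0x3B=0xA43B
Completed: cp=U+A43B (starts at byte 4)
Byte[7]=7D: 1-byte ASCII. cp=U+007D
Byte[8]=F0: 4-byte lead, need 3 cont bytes. acc=0x0
Byte[9]=96: continuation. acc=(acc<<6)|0x16=0x16
Byte[10]=91: continuation. acc=(acc<<6)|0x11=0x591
Byte[11]=81: continuation. acc=(acc<<6)|0x01=0x16441
Completed: cp=U+16441 (starts at byte 8)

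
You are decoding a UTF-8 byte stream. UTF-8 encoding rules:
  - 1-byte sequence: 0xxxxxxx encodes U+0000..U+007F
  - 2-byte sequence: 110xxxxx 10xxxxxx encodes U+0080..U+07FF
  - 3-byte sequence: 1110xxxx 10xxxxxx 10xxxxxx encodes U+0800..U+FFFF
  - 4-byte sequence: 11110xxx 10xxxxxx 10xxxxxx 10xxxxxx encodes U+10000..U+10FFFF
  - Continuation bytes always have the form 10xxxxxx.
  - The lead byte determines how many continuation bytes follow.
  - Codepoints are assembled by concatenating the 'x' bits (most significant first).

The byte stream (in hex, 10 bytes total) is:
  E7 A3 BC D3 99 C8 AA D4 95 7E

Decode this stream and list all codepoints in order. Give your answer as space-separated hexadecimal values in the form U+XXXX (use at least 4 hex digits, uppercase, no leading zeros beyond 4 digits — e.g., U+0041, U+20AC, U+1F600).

Answer: U+78FC U+04D9 U+022A U+0515 U+007E

Derivation:
Byte[0]=E7: 3-byte lead, need 2 cont bytes. acc=0x7
Byte[1]=A3: continuation. acc=(acc<<6)|0x23=0x1E3
Byte[2]=BC: continuation. acc=(acc<<6)|0x3C=0x78FC
Completed: cp=U+78FC (starts at byte 0)
Byte[3]=D3: 2-byte lead, need 1 cont bytes. acc=0x13
Byte[4]=99: continuation. acc=(acc<<6)|0x19=0x4D9
Completed: cp=U+04D9 (starts at byte 3)
Byte[5]=C8: 2-byte lead, need 1 cont bytes. acc=0x8
Byte[6]=AA: continuation. acc=(acc<<6)|0x2A=0x22A
Completed: cp=U+022A (starts at byte 5)
Byte[7]=D4: 2-byte lead, need 1 cont bytes. acc=0x14
Byte[8]=95: continuation. acc=(acc<<6)|0x15=0x515
Completed: cp=U+0515 (starts at byte 7)
Byte[9]=7E: 1-byte ASCII. cp=U+007E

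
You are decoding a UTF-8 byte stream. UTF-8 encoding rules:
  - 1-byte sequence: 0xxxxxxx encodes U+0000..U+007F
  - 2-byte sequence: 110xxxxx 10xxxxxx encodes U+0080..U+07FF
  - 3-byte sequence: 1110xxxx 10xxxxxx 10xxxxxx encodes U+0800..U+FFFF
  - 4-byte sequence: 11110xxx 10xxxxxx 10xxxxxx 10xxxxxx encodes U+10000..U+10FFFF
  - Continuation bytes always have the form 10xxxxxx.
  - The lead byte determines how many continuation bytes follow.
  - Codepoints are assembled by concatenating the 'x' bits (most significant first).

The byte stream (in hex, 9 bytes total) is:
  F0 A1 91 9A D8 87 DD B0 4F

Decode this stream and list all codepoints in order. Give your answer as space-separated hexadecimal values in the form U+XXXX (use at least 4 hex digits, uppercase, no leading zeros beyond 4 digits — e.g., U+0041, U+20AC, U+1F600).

Byte[0]=F0: 4-byte lead, need 3 cont bytes. acc=0x0
Byte[1]=A1: continuation. acc=(acc<<6)|0x21=0x21
Byte[2]=91: continuation. acc=(acc<<6)|0x11=0x851
Byte[3]=9A: continuation. acc=(acc<<6)|0x1A=0x2145A
Completed: cp=U+2145A (starts at byte 0)
Byte[4]=D8: 2-byte lead, need 1 cont bytes. acc=0x18
Byte[5]=87: continuation. acc=(acc<<6)|0x07=0x607
Completed: cp=U+0607 (starts at byte 4)
Byte[6]=DD: 2-byte lead, need 1 cont bytes. acc=0x1D
Byte[7]=B0: continuation. acc=(acc<<6)|0x30=0x770
Completed: cp=U+0770 (starts at byte 6)
Byte[8]=4F: 1-byte ASCII. cp=U+004F

Answer: U+2145A U+0607 U+0770 U+004F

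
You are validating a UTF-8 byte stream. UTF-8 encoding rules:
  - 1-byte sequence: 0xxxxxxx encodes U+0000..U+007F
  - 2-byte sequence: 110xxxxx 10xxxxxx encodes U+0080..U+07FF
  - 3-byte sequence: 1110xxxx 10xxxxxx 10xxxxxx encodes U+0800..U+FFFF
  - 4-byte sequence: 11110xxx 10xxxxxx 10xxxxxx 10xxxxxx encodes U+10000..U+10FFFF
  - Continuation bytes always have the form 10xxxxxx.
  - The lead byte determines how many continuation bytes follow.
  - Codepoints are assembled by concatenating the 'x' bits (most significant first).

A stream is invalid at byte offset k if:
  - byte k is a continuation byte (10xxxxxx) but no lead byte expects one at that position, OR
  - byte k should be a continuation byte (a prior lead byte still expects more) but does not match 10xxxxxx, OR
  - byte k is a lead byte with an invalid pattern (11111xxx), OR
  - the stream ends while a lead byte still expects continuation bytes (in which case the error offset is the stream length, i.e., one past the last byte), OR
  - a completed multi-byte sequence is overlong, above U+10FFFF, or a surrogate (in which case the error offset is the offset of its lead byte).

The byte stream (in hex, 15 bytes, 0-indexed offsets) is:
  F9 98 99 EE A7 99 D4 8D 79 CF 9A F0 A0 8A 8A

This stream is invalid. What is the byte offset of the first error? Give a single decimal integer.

Byte[0]=F9: INVALID lead byte (not 0xxx/110x/1110/11110)

Answer: 0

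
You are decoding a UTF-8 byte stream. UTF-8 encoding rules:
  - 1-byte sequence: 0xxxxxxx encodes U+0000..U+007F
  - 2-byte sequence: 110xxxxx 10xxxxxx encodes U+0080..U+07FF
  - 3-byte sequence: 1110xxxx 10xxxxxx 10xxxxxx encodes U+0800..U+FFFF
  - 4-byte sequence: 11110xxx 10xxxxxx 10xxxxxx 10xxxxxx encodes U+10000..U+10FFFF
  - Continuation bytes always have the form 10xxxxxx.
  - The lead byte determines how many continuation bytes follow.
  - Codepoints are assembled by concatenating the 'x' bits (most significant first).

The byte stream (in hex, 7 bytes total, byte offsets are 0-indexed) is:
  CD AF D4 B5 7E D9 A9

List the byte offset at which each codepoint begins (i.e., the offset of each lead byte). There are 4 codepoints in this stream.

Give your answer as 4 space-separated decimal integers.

Byte[0]=CD: 2-byte lead, need 1 cont bytes. acc=0xD
Byte[1]=AF: continuation. acc=(acc<<6)|0x2F=0x36F
Completed: cp=U+036F (starts at byte 0)
Byte[2]=D4: 2-byte lead, need 1 cont bytes. acc=0x14
Byte[3]=B5: continuation. acc=(acc<<6)|0x35=0x535
Completed: cp=U+0535 (starts at byte 2)
Byte[4]=7E: 1-byte ASCII. cp=U+007E
Byte[5]=D9: 2-byte lead, need 1 cont bytes. acc=0x19
Byte[6]=A9: continuation. acc=(acc<<6)|0x29=0x669
Completed: cp=U+0669 (starts at byte 5)

Answer: 0 2 4 5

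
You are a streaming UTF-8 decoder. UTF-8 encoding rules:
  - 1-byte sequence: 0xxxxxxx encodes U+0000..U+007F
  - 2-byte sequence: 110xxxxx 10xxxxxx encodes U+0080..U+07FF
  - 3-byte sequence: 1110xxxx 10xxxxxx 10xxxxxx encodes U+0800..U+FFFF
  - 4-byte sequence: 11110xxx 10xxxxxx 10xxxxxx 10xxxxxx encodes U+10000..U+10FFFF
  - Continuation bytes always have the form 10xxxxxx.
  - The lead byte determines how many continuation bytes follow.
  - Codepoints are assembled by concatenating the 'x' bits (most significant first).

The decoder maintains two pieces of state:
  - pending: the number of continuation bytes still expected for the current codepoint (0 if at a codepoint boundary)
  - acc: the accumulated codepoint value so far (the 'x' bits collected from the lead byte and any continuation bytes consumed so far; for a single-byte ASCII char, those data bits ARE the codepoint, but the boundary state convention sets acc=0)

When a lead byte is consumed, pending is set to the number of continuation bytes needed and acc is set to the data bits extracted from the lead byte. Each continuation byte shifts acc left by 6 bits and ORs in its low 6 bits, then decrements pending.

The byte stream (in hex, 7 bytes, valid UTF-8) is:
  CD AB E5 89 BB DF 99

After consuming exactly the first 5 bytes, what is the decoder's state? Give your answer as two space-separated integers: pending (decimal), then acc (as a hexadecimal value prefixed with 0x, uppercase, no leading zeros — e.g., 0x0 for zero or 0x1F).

Answer: 0 0x527B

Derivation:
Byte[0]=CD: 2-byte lead. pending=1, acc=0xD
Byte[1]=AB: continuation. acc=(acc<<6)|0x2B=0x36B, pending=0
Byte[2]=E5: 3-byte lead. pending=2, acc=0x5
Byte[3]=89: continuation. acc=(acc<<6)|0x09=0x149, pending=1
Byte[4]=BB: continuation. acc=(acc<<6)|0x3B=0x527B, pending=0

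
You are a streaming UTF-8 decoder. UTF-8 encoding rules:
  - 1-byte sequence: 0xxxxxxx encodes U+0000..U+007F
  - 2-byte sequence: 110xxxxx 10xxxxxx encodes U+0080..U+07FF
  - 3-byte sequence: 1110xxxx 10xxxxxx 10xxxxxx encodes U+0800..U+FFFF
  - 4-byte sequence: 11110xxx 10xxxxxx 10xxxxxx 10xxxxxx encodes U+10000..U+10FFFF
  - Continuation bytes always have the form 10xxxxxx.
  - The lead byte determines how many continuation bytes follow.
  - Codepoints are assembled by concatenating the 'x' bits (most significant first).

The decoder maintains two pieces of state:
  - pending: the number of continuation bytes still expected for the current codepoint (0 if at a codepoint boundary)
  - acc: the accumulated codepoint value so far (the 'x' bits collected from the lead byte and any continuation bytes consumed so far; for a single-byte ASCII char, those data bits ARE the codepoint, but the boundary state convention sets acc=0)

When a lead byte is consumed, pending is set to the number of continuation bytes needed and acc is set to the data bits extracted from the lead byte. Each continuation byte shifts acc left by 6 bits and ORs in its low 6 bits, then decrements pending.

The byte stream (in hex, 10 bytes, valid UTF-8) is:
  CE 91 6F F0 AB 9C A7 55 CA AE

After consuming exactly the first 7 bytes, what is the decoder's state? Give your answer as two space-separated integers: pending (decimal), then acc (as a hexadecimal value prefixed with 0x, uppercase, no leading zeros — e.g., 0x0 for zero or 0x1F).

Answer: 0 0x2B727

Derivation:
Byte[0]=CE: 2-byte lead. pending=1, acc=0xE
Byte[1]=91: continuation. acc=(acc<<6)|0x11=0x391, pending=0
Byte[2]=6F: 1-byte. pending=0, acc=0x0
Byte[3]=F0: 4-byte lead. pending=3, acc=0x0
Byte[4]=AB: continuation. acc=(acc<<6)|0x2B=0x2B, pending=2
Byte[5]=9C: continuation. acc=(acc<<6)|0x1C=0xADC, pending=1
Byte[6]=A7: continuation. acc=(acc<<6)|0x27=0x2B727, pending=0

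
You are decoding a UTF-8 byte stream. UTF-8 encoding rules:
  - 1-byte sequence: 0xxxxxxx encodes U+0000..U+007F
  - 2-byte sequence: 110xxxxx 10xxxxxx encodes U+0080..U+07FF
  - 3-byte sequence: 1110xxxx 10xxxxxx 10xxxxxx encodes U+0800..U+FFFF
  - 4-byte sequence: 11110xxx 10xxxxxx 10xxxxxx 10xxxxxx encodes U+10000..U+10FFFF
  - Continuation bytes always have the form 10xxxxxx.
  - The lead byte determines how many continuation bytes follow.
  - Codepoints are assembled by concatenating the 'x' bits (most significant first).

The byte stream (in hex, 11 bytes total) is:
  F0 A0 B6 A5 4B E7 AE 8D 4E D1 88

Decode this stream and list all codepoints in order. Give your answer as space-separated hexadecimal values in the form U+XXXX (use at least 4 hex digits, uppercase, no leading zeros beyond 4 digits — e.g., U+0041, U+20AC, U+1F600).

Answer: U+20DA5 U+004B U+7B8D U+004E U+0448

Derivation:
Byte[0]=F0: 4-byte lead, need 3 cont bytes. acc=0x0
Byte[1]=A0: continuation. acc=(acc<<6)|0x20=0x20
Byte[2]=B6: continuation. acc=(acc<<6)|0x36=0x836
Byte[3]=A5: continuation. acc=(acc<<6)|0x25=0x20DA5
Completed: cp=U+20DA5 (starts at byte 0)
Byte[4]=4B: 1-byte ASCII. cp=U+004B
Byte[5]=E7: 3-byte lead, need 2 cont bytes. acc=0x7
Byte[6]=AE: continuation. acc=(acc<<6)|0x2E=0x1EE
Byte[7]=8D: continuation. acc=(acc<<6)|0x0D=0x7B8D
Completed: cp=U+7B8D (starts at byte 5)
Byte[8]=4E: 1-byte ASCII. cp=U+004E
Byte[9]=D1: 2-byte lead, need 1 cont bytes. acc=0x11
Byte[10]=88: continuation. acc=(acc<<6)|0x08=0x448
Completed: cp=U+0448 (starts at byte 9)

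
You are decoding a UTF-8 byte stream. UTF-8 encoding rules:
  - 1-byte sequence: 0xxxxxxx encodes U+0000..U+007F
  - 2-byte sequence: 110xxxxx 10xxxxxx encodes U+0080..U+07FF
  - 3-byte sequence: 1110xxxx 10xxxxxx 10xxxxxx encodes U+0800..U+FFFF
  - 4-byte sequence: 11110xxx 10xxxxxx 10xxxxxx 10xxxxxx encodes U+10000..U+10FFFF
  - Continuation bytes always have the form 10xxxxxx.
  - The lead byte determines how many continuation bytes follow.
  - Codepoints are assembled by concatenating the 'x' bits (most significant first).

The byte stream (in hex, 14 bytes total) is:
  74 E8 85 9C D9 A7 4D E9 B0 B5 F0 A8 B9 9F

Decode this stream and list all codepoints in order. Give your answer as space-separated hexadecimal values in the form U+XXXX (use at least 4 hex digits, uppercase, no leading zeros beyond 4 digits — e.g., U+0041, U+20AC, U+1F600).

Answer: U+0074 U+815C U+0667 U+004D U+9C35 U+28E5F

Derivation:
Byte[0]=74: 1-byte ASCII. cp=U+0074
Byte[1]=E8: 3-byte lead, need 2 cont bytes. acc=0x8
Byte[2]=85: continuation. acc=(acc<<6)|0x05=0x205
Byte[3]=9C: continuation. acc=(acc<<6)|0x1C=0x815C
Completed: cp=U+815C (starts at byte 1)
Byte[4]=D9: 2-byte lead, need 1 cont bytes. acc=0x19
Byte[5]=A7: continuation. acc=(acc<<6)|0x27=0x667
Completed: cp=U+0667 (starts at byte 4)
Byte[6]=4D: 1-byte ASCII. cp=U+004D
Byte[7]=E9: 3-byte lead, need 2 cont bytes. acc=0x9
Byte[8]=B0: continuation. acc=(acc<<6)|0x30=0x270
Byte[9]=B5: continuation. acc=(acc<<6)|0x35=0x9C35
Completed: cp=U+9C35 (starts at byte 7)
Byte[10]=F0: 4-byte lead, need 3 cont bytes. acc=0x0
Byte[11]=A8: continuation. acc=(acc<<6)|0x28=0x28
Byte[12]=B9: continuation. acc=(acc<<6)|0x39=0xA39
Byte[13]=9F: continuation. acc=(acc<<6)|0x1F=0x28E5F
Completed: cp=U+28E5F (starts at byte 10)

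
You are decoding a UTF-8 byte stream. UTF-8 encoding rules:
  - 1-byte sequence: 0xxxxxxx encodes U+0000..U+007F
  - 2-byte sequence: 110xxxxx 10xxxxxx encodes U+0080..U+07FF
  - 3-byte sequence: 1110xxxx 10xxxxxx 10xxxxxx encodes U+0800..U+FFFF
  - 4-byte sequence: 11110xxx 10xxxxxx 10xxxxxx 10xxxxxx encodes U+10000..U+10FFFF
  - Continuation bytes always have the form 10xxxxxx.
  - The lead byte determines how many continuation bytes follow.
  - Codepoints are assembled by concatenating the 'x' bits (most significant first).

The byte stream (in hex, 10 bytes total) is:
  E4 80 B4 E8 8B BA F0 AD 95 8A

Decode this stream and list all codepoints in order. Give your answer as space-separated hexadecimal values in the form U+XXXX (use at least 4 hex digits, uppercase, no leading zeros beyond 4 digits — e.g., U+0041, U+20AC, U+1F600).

Byte[0]=E4: 3-byte lead, need 2 cont bytes. acc=0x4
Byte[1]=80: continuation. acc=(acc<<6)|0x00=0x100
Byte[2]=B4: continuation. acc=(acc<<6)|0x34=0x4034
Completed: cp=U+4034 (starts at byte 0)
Byte[3]=E8: 3-byte lead, need 2 cont bytes. acc=0x8
Byte[4]=8B: continuation. acc=(acc<<6)|0x0B=0x20B
Byte[5]=BA: continuation. acc=(acc<<6)|0x3A=0x82FA
Completed: cp=U+82FA (starts at byte 3)
Byte[6]=F0: 4-byte lead, need 3 cont bytes. acc=0x0
Byte[7]=AD: continuation. acc=(acc<<6)|0x2D=0x2D
Byte[8]=95: continuation. acc=(acc<<6)|0x15=0xB55
Byte[9]=8A: continuation. acc=(acc<<6)|0x0A=0x2D54A
Completed: cp=U+2D54A (starts at byte 6)

Answer: U+4034 U+82FA U+2D54A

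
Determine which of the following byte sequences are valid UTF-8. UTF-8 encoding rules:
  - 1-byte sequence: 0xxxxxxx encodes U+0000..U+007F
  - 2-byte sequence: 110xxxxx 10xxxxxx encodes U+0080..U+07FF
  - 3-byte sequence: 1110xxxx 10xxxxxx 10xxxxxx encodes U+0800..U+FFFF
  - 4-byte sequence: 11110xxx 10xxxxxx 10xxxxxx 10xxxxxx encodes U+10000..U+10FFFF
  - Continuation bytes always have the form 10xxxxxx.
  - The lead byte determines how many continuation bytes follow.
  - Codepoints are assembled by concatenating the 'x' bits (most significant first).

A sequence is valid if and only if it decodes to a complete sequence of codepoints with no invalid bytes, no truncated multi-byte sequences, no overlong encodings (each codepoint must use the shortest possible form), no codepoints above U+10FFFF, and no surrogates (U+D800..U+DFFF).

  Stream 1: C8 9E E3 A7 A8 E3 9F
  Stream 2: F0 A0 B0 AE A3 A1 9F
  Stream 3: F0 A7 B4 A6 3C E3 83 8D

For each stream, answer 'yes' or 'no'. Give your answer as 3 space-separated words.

Stream 1: error at byte offset 7. INVALID
Stream 2: error at byte offset 4. INVALID
Stream 3: decodes cleanly. VALID

Answer: no no yes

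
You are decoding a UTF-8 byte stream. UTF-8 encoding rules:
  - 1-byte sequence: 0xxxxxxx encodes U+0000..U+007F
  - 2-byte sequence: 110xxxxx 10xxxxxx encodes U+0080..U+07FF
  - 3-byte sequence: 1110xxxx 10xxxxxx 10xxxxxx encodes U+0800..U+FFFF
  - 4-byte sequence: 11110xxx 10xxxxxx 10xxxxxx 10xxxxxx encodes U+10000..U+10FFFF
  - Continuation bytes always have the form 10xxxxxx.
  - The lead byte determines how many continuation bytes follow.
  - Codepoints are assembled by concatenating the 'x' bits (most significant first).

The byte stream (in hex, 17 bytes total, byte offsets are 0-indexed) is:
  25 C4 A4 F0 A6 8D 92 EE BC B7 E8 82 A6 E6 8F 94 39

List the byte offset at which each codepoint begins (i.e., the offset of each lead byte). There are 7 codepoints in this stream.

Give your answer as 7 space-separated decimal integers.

Answer: 0 1 3 7 10 13 16

Derivation:
Byte[0]=25: 1-byte ASCII. cp=U+0025
Byte[1]=C4: 2-byte lead, need 1 cont bytes. acc=0x4
Byte[2]=A4: continuation. acc=(acc<<6)|0x24=0x124
Completed: cp=U+0124 (starts at byte 1)
Byte[3]=F0: 4-byte lead, need 3 cont bytes. acc=0x0
Byte[4]=A6: continuation. acc=(acc<<6)|0x26=0x26
Byte[5]=8D: continuation. acc=(acc<<6)|0x0D=0x98D
Byte[6]=92: continuation. acc=(acc<<6)|0x12=0x26352
Completed: cp=U+26352 (starts at byte 3)
Byte[7]=EE: 3-byte lead, need 2 cont bytes. acc=0xE
Byte[8]=BC: continuation. acc=(acc<<6)|0x3C=0x3BC
Byte[9]=B7: continuation. acc=(acc<<6)|0x37=0xEF37
Completed: cp=U+EF37 (starts at byte 7)
Byte[10]=E8: 3-byte lead, need 2 cont bytes. acc=0x8
Byte[11]=82: continuation. acc=(acc<<6)|0x02=0x202
Byte[12]=A6: continuation. acc=(acc<<6)|0x26=0x80A6
Completed: cp=U+80A6 (starts at byte 10)
Byte[13]=E6: 3-byte lead, need 2 cont bytes. acc=0x6
Byte[14]=8F: continuation. acc=(acc<<6)|0x0F=0x18F
Byte[15]=94: continuation. acc=(acc<<6)|0x14=0x63D4
Completed: cp=U+63D4 (starts at byte 13)
Byte[16]=39: 1-byte ASCII. cp=U+0039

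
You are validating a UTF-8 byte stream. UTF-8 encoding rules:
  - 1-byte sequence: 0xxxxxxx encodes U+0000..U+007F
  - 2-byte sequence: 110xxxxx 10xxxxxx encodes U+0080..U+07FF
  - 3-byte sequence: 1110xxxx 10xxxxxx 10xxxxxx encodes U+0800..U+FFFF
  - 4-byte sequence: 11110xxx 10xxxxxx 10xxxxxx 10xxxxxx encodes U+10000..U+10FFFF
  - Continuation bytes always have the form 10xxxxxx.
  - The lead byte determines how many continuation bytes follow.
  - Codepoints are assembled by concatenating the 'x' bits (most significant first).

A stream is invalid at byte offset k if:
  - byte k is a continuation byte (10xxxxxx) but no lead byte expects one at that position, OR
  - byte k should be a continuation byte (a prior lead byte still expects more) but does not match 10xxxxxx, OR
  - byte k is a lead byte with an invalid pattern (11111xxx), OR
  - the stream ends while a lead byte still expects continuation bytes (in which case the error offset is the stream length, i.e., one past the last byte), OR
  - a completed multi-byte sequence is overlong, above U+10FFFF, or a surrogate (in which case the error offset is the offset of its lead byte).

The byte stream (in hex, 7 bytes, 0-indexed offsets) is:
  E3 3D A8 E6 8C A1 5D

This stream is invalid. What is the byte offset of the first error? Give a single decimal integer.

Answer: 1

Derivation:
Byte[0]=E3: 3-byte lead, need 2 cont bytes. acc=0x3
Byte[1]=3D: expected 10xxxxxx continuation. INVALID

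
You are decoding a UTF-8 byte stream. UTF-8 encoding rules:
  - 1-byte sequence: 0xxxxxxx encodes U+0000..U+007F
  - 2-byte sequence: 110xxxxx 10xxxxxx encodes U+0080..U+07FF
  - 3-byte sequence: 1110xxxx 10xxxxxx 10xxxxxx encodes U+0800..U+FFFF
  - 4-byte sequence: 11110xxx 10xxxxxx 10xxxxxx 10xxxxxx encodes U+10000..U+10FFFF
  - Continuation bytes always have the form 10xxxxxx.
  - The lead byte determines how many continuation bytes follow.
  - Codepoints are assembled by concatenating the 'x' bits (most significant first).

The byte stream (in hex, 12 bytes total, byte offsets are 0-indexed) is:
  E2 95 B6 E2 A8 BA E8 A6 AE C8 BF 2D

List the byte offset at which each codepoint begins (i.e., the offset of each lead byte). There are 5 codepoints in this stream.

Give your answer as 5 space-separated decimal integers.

Byte[0]=E2: 3-byte lead, need 2 cont bytes. acc=0x2
Byte[1]=95: continuation. acc=(acc<<6)|0x15=0x95
Byte[2]=B6: continuation. acc=(acc<<6)|0x36=0x2576
Completed: cp=U+2576 (starts at byte 0)
Byte[3]=E2: 3-byte lead, need 2 cont bytes. acc=0x2
Byte[4]=A8: continuation. acc=(acc<<6)|0x28=0xA8
Byte[5]=BA: continuation. acc=(acc<<6)|0x3A=0x2A3A
Completed: cp=U+2A3A (starts at byte 3)
Byte[6]=E8: 3-byte lead, need 2 cont bytes. acc=0x8
Byte[7]=A6: continuation. acc=(acc<<6)|0x26=0x226
Byte[8]=AE: continuation. acc=(acc<<6)|0x2E=0x89AE
Completed: cp=U+89AE (starts at byte 6)
Byte[9]=C8: 2-byte lead, need 1 cont bytes. acc=0x8
Byte[10]=BF: continuation. acc=(acc<<6)|0x3F=0x23F
Completed: cp=U+023F (starts at byte 9)
Byte[11]=2D: 1-byte ASCII. cp=U+002D

Answer: 0 3 6 9 11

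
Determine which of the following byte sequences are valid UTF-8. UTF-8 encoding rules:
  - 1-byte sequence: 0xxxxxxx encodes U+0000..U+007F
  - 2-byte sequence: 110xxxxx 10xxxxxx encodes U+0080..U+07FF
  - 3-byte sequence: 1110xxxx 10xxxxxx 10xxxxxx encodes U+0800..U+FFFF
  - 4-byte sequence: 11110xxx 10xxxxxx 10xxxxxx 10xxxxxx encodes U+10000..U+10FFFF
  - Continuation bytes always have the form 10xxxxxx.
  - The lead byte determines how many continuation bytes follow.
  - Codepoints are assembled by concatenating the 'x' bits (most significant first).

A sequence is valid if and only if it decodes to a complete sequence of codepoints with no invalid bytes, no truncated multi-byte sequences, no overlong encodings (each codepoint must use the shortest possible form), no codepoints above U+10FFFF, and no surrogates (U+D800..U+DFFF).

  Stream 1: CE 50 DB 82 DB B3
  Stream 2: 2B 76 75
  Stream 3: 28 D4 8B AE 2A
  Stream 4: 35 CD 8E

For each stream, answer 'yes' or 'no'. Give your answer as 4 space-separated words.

Stream 1: error at byte offset 1. INVALID
Stream 2: decodes cleanly. VALID
Stream 3: error at byte offset 3. INVALID
Stream 4: decodes cleanly. VALID

Answer: no yes no yes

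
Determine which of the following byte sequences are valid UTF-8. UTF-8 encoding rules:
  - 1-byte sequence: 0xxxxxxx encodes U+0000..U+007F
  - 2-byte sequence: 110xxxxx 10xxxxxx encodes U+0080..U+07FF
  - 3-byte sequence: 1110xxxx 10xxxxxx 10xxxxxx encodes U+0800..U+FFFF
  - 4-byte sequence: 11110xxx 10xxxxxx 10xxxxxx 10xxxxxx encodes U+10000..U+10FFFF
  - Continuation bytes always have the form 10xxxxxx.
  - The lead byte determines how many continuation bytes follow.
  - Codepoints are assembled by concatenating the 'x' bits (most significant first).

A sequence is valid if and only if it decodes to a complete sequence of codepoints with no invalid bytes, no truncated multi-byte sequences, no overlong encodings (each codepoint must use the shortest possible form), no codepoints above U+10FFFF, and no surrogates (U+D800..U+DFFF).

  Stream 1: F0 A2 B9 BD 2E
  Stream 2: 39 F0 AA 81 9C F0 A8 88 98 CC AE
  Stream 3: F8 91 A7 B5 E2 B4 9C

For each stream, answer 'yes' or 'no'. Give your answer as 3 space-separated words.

Answer: yes yes no

Derivation:
Stream 1: decodes cleanly. VALID
Stream 2: decodes cleanly. VALID
Stream 3: error at byte offset 0. INVALID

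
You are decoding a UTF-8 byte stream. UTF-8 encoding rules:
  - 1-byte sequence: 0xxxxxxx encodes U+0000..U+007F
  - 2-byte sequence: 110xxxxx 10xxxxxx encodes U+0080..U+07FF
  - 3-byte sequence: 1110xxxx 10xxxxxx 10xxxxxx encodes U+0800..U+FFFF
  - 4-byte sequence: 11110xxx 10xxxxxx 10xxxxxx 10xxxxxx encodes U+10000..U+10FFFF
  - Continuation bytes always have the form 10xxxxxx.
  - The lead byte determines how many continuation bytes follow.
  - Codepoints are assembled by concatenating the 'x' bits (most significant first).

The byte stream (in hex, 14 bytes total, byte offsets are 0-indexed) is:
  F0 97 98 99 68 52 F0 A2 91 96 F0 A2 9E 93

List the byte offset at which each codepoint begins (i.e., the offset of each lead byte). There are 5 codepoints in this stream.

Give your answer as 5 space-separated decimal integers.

Byte[0]=F0: 4-byte lead, need 3 cont bytes. acc=0x0
Byte[1]=97: continuation. acc=(acc<<6)|0x17=0x17
Byte[2]=98: continuation. acc=(acc<<6)|0x18=0x5D8
Byte[3]=99: continuation. acc=(acc<<6)|0x19=0x17619
Completed: cp=U+17619 (starts at byte 0)
Byte[4]=68: 1-byte ASCII. cp=U+0068
Byte[5]=52: 1-byte ASCII. cp=U+0052
Byte[6]=F0: 4-byte lead, need 3 cont bytes. acc=0x0
Byte[7]=A2: continuation. acc=(acc<<6)|0x22=0x22
Byte[8]=91: continuation. acc=(acc<<6)|0x11=0x891
Byte[9]=96: continuation. acc=(acc<<6)|0x16=0x22456
Completed: cp=U+22456 (starts at byte 6)
Byte[10]=F0: 4-byte lead, need 3 cont bytes. acc=0x0
Byte[11]=A2: continuation. acc=(acc<<6)|0x22=0x22
Byte[12]=9E: continuation. acc=(acc<<6)|0x1E=0x89E
Byte[13]=93: continuation. acc=(acc<<6)|0x13=0x22793
Completed: cp=U+22793 (starts at byte 10)

Answer: 0 4 5 6 10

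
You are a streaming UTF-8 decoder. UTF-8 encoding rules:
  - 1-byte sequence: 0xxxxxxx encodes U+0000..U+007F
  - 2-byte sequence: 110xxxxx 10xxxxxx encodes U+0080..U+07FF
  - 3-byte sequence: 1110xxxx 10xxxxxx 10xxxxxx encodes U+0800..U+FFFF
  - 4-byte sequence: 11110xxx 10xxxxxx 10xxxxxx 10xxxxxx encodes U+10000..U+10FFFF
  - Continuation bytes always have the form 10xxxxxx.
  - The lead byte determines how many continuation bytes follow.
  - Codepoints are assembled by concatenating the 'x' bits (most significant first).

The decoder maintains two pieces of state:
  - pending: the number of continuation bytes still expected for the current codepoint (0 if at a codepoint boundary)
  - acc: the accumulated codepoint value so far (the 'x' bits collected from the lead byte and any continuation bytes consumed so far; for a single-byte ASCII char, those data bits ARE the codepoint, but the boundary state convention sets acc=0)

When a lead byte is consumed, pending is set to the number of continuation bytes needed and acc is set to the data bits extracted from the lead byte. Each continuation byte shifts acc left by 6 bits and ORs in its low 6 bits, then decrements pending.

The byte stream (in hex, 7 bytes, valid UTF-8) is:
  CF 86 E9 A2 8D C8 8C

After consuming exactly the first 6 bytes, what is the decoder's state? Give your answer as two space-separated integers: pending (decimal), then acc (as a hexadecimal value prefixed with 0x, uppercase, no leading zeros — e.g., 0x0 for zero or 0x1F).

Answer: 1 0x8

Derivation:
Byte[0]=CF: 2-byte lead. pending=1, acc=0xF
Byte[1]=86: continuation. acc=(acc<<6)|0x06=0x3C6, pending=0
Byte[2]=E9: 3-byte lead. pending=2, acc=0x9
Byte[3]=A2: continuation. acc=(acc<<6)|0x22=0x262, pending=1
Byte[4]=8D: continuation. acc=(acc<<6)|0x0D=0x988D, pending=0
Byte[5]=C8: 2-byte lead. pending=1, acc=0x8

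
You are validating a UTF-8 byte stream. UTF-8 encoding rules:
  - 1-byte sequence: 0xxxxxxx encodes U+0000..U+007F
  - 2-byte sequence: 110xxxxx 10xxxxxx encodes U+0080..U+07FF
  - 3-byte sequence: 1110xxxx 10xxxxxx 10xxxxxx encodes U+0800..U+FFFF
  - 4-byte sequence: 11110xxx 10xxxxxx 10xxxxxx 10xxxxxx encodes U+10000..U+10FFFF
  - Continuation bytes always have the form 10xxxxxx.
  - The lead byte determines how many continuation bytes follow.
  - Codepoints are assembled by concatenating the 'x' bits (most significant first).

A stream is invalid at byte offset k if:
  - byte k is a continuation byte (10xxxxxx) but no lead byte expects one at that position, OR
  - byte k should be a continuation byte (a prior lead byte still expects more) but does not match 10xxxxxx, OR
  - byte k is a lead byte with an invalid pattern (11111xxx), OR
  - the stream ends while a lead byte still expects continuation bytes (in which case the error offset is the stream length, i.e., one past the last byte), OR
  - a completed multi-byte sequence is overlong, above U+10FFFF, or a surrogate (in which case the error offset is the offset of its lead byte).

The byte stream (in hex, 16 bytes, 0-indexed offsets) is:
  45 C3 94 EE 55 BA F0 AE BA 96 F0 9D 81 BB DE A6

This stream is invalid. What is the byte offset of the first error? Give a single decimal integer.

Answer: 4

Derivation:
Byte[0]=45: 1-byte ASCII. cp=U+0045
Byte[1]=C3: 2-byte lead, need 1 cont bytes. acc=0x3
Byte[2]=94: continuation. acc=(acc<<6)|0x14=0xD4
Completed: cp=U+00D4 (starts at byte 1)
Byte[3]=EE: 3-byte lead, need 2 cont bytes. acc=0xE
Byte[4]=55: expected 10xxxxxx continuation. INVALID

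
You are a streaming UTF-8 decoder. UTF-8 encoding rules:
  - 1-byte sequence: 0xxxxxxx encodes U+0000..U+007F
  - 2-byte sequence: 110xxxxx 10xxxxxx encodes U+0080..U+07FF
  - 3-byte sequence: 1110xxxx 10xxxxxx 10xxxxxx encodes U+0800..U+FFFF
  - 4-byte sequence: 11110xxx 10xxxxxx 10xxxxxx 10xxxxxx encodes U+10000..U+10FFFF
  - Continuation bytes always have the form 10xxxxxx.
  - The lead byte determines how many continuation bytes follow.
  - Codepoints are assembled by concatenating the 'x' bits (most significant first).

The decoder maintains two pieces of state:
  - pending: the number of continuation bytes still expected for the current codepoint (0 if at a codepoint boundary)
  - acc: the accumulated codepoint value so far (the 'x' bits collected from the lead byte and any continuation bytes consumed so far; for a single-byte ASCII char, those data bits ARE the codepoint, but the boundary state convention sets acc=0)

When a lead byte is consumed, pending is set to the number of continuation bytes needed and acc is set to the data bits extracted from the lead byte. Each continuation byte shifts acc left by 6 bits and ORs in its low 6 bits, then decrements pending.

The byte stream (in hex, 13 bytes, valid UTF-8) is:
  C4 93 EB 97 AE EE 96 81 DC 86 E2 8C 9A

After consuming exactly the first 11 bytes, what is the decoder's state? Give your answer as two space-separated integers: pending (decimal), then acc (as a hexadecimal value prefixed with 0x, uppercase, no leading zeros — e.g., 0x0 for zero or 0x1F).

Answer: 2 0x2

Derivation:
Byte[0]=C4: 2-byte lead. pending=1, acc=0x4
Byte[1]=93: continuation. acc=(acc<<6)|0x13=0x113, pending=0
Byte[2]=EB: 3-byte lead. pending=2, acc=0xB
Byte[3]=97: continuation. acc=(acc<<6)|0x17=0x2D7, pending=1
Byte[4]=AE: continuation. acc=(acc<<6)|0x2E=0xB5EE, pending=0
Byte[5]=EE: 3-byte lead. pending=2, acc=0xE
Byte[6]=96: continuation. acc=(acc<<6)|0x16=0x396, pending=1
Byte[7]=81: continuation. acc=(acc<<6)|0x01=0xE581, pending=0
Byte[8]=DC: 2-byte lead. pending=1, acc=0x1C
Byte[9]=86: continuation. acc=(acc<<6)|0x06=0x706, pending=0
Byte[10]=E2: 3-byte lead. pending=2, acc=0x2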